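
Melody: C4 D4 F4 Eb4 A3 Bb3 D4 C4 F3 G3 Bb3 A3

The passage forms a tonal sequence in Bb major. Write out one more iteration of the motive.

Taking 4-note groups, the heads are C4, A3, F3: the pattern moves down a 3rd.
From D3 the diatonic shape gives D3 Eb3 G3 F3.

D3 Eb3 G3 F3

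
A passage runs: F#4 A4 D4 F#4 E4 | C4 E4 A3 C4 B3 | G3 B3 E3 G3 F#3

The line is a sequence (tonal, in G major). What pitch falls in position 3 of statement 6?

With 5-note cells, note 3 of each statement runs D4, A3, E3.
Carrying that down a 4th forward: B2 → F#2 → C2.

C2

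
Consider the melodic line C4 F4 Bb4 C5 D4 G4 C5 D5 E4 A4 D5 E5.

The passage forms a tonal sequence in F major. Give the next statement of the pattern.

F4 Bb4 E5 F5

Taking 4-note groups, the heads are C4, D4, E4: the pattern moves up a 2nd.
From F4 the diatonic shape gives F4 Bb4 E5 F5.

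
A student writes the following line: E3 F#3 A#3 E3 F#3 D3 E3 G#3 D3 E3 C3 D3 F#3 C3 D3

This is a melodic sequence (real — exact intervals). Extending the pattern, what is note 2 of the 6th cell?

With 5-note cells, note 2 of each statement runs F#3, E3, D3.
Each moves down a 2nd. Continuing: C3 → Bb2 → Ab2.

Ab2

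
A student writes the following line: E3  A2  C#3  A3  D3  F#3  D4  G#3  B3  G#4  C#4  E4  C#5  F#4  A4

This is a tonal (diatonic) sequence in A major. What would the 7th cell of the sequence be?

B5 E5 G#5

Taking 3-note groups, the heads are E3, A3, D4, G#4, C#5: the pattern moves up a 4th.
Extending up a 4th: F#5 → B5.
Statement 7 starts on B5 and keeps the same diatonic contour: B5 E5 G#5.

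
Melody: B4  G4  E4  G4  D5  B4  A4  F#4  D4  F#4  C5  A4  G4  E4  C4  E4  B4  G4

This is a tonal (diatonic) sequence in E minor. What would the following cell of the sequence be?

F#4 D4 B3 D4 A4 F#4

With a 6-note motive the entries are B4, A4, G4, each down a 2nd from the previous.
From F#4 the diatonic shape gives F#4 D4 B3 D4 A4 F#4.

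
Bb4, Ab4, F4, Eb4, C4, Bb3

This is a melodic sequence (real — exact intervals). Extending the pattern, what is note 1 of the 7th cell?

E2

The unit is 2 notes. Position-1 pitches of the 3 shown cells: Bb4, F4, C4.
Each moves down a 4th. Continuing: G3 → D3 → A2 → E2.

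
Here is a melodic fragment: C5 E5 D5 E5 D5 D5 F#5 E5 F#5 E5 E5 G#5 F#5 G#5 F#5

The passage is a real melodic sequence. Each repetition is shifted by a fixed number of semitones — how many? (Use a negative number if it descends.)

The 5-note cells begin on C5, D5, E5 — each up a 2nd from the last.
Counting half-steps from C5 to D5: 2.

2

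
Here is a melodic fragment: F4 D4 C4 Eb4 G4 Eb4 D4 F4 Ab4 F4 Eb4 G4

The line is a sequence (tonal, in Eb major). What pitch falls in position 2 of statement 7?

The unit is 4 notes. Position-2 pitches of the 3 shown cells: D4, Eb4, F4.
Carrying that up a 2nd forward: G4 → Ab4 → Bb4 → C5.

C5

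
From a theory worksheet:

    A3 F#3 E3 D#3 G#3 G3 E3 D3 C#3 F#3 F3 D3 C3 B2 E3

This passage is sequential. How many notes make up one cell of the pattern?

5

15 notes total. Splitting into 3 groups of 5:
A3 F#3 E3 D#3 G#3 | G3 E3 D3 C#3 F#3 | F3 D3 C3 B2 E3
Each cell is the previous one down a 2nd — so the unit is 5 notes.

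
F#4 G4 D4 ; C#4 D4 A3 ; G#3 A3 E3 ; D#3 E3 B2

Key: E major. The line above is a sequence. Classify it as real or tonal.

Each cell has the same semitone pattern (1, -5) — intervals are preserved exactly.
And G4 lies outside E major, so the sequence is real rather than tonal.

real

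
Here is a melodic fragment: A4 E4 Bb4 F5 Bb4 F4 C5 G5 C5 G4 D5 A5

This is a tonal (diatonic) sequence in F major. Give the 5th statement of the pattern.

E5 Bb4 F5 C6

With a 4-note motive the entries are A4, Bb4, C5, each up a 2nd from the previous.
Continuing the starts: D5 → E5.
From E5 the diatonic shape gives E5 Bb4 F5 C6.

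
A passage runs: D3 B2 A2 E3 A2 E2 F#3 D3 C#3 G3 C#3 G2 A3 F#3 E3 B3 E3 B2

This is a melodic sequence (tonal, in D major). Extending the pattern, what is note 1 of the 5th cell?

Grouping in 6s, the 1st note of each cell is D3, F#3, A3.
Carrying that up a 3rd forward: C#4 → E4.

E4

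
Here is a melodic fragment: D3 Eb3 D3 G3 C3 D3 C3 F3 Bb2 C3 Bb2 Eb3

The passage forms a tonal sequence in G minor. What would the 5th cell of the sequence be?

G2 A2 G2 C3

Unit = 4 notes; the statements start on D3, C3, Bb2, moving down a 2nd each time.
Continuing the starts: A2 → G2.
Statement 5 starts on G2 and keeps the same diatonic contour: G2 A2 G2 C3.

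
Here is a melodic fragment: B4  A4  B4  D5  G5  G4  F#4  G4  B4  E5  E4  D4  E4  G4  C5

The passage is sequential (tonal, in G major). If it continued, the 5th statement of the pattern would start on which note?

A3

Taking 5-note groups, the heads are B4, G4, E4: the pattern moves down a 3rd.
Continuing: C4 → A3. Statement 5 starts on A3.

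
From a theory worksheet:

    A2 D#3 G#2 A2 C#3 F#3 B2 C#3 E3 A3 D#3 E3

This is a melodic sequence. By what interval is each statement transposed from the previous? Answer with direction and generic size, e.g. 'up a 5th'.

up a 3rd

With a 4-note motive the entries are A2, C#3, E3, each up a 3rd from the previous.
A2 to C#3 is up a 3rd.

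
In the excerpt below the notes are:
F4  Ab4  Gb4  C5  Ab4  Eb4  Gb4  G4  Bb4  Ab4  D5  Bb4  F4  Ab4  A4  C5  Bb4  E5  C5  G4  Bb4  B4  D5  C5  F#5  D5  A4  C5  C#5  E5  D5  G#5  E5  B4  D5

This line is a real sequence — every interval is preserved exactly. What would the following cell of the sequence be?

D#5 F#5 E5 A#5 F#5 C#5 E5

With a 7-note motive the entries are F4, G4, A4, B4, C#5, each up a 2nd from the previous.
So cell 6 is D#5 F#5 E5 A#5 F#5 C#5 E5.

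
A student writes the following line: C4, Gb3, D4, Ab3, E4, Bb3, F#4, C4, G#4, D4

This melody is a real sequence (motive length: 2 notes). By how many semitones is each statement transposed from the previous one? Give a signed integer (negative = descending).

Taking 2-note groups, the heads are C4, D4, E4, F#4, G#4: the pattern moves up a 2nd.
C4→D4 is 62 − 60 = 2 semitones.

2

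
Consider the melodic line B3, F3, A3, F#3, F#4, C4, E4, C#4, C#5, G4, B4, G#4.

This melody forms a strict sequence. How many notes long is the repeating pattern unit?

4

12 notes total. Splitting into 3 groups of 4:
B3 F3 A3 F#3 | F#4 C4 E4 C#4 | C#5 G4 B4 G#4
Every group is a transposition up a 5th of the one before; no shorter unit works.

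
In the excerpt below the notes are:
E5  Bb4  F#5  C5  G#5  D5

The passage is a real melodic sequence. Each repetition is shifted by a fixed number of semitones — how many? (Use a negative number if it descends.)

2

With a 2-note motive the entries are E5, F#5, G#5, each up a 2nd from the previous.
E5→F#5 is 78 − 76 = 2 semitones.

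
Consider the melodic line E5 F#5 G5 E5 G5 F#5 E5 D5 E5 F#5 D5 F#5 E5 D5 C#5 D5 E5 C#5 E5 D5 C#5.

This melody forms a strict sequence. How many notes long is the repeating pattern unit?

7

Try groups of 7 (3 cells in 21 notes):
E5 F#5 G5 E5 G5 F#5 E5 | D5 E5 F#5 D5 F#5 E5 D5 | C#5 D5 E5 C#5 E5 D5 C#5
That's a consistent down a 2nd shift per cell, and no other grouping gives one.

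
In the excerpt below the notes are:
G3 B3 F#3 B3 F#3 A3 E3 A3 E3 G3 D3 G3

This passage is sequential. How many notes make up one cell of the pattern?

4

12 notes total. Splitting into 3 groups of 4:
G3 B3 F#3 B3 | F#3 A3 E3 A3 | E3 G3 D3 G3
Each cell is the previous one down a 2nd — so the unit is 4 notes.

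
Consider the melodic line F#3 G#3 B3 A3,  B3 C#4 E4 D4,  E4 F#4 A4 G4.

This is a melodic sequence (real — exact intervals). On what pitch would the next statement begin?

A4

The 4-note cells begin on F#3, B3, E4 — each up a 4th from the last.
The next head, up a 4th from E4, is A4.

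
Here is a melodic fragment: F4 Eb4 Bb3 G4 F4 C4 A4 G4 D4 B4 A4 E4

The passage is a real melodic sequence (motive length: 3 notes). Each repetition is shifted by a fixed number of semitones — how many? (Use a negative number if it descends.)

The 3-note cells begin on F4, G4, A4, B4 — each up a 2nd from the last.
F4→G4 is 67 − 65 = 2 semitones.

2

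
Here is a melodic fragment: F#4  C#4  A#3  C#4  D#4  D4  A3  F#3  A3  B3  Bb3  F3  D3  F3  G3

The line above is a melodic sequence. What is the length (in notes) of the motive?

5

There are 15 notes; a 5-note unit gives 3 cells:
F#4 C#4 A#3 C#4 D#4 | D4 A3 F#3 A3 B3 | Bb3 F3 D3 F3 G3
Every group is a transposition down a 3rd of the one before; no shorter unit works.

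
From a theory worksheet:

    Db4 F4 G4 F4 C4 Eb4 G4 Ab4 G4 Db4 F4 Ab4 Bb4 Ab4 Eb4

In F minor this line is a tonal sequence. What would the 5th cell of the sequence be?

Ab4 C5 Db5 C5 G4

With a 5-note motive the entries are Db4, Eb4, F4, each up a 2nd from the previous.
Carrying on: G4 → Ab4.
So cell 5 is Ab4 C5 Db5 C5 G4.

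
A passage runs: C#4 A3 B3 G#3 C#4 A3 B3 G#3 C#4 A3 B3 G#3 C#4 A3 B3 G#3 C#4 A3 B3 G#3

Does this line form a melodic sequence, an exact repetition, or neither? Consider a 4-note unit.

repetition

Each 4-note cell is identical (C#4 A3 B3 G#3), restated at the same pitch.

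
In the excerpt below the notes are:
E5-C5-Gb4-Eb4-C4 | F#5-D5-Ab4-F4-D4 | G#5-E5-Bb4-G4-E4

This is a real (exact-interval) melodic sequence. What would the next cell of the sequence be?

A#5 F#5 C5 A4 F#4

The 5-note cells begin on E5, F#5, G#5 — each up a 2nd from the last.
From A#5 the exact shape gives A#5 F#5 C5 A4 F#4.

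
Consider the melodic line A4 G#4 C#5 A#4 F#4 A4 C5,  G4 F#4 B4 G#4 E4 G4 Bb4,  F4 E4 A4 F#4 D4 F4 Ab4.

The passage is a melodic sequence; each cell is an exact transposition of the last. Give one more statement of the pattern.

Eb4 D4 G4 E4 C4 Eb4 Gb4

The 7-note cells begin on A4, G4, F4 — each down a 2nd from the last.
So cell 4 is Eb4 D4 G4 E4 C4 Eb4 Gb4.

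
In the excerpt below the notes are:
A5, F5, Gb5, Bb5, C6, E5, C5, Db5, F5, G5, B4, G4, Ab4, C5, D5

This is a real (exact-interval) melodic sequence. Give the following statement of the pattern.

F#4 D4 Eb4 G4 A4

With a 5-note motive the entries are A5, E5, B4, each down a 4th from the previous.
So cell 4 is F#4 D4 Eb4 G4 A4.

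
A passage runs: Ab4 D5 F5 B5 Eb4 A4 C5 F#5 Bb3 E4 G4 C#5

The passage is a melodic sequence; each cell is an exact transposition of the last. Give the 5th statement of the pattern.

Taking 4-note groups, the heads are Ab4, Eb4, Bb3: the pattern moves down a 4th.
Carrying on: F3 → C3.
So cell 5 is C3 F#3 A3 D#4.

C3 F#3 A3 D#4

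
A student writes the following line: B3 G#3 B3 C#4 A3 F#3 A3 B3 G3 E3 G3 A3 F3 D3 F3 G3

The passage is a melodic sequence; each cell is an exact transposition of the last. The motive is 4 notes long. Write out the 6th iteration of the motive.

Db3 Bb2 Db3 Eb3

With a 4-note motive the entries are B3, A3, G3, F3, each down a 2nd from the previous.
Carrying on: Eb3 → Db3.
So cell 6 is Db3 Bb2 Db3 Eb3.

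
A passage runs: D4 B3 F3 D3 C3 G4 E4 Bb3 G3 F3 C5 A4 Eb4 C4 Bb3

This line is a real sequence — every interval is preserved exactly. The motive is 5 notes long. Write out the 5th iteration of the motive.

Bb5 G5 Db5 Bb4 Ab4

With a 5-note motive the entries are D4, G4, C5, each up a 4th from the previous.
Carrying on: F5 → Bb5.
Statement 5 starts on Bb5 and keeps the same exact contour: Bb5 G5 Db5 Bb4 Ab4.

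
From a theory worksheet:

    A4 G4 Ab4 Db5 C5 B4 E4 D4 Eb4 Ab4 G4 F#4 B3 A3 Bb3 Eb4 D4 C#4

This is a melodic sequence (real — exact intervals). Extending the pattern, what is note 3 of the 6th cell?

The unit is 6 notes. Position-3 pitches of the 3 shown cells: Ab4, Eb4, Bb3.
Extending down a 4th: F3 → C3 → G2.

G2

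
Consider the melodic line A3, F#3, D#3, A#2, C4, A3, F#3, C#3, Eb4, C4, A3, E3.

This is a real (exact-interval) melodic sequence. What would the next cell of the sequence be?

Gb4 Eb4 C4 G3

Unit = 4 notes; the statements start on A3, C4, Eb4, moving up a 3rd each time.
From Gb4 the exact shape gives Gb4 Eb4 C4 G3.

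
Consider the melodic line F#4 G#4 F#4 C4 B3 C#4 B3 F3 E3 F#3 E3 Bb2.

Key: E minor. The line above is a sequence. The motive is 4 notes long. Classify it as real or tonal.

real

Each cell has the same semitone pattern (2, -2, -6) — intervals are preserved exactly.
And G#4 lies outside E minor, so the sequence is real rather than tonal.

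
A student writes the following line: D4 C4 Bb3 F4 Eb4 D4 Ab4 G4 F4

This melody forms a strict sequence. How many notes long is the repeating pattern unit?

9 notes total. Splitting into 3 groups of 3:
D4 C4 Bb3 | F4 Eb4 D4 | Ab4 G4 F4
That's a consistent up a 3rd shift per cell, and no other grouping gives one.

3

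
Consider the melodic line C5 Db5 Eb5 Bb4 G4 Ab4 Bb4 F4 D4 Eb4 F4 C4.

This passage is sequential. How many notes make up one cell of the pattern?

12 notes total. Splitting into 3 groups of 4:
C5 Db5 Eb5 Bb4 | G4 Ab4 Bb4 F4 | D4 Eb4 F4 C4
Each cell is the previous one down a 4th — so the unit is 4 notes.

4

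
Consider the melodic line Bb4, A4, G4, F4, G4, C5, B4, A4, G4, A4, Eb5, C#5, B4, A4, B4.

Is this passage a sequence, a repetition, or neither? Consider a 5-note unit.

neither

Note 1 of cell 3 is Eb5; if this were a sequence it would be D5. No unit length gives a consistent transposition pattern.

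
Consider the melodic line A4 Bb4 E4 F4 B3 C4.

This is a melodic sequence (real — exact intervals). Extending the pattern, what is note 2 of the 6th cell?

A2

Grouping in 2s, the 2nd note of each cell is Bb4, F4, C4.
Extending down a 4th: G3 → D3 → A2.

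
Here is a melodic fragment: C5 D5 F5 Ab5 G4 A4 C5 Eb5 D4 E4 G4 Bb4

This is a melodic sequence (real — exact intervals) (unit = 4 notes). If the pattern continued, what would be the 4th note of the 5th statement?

Grouping in 4s, the 4th note of each cell is Ab5, Eb5, Bb4.
Extending down a 4th: F4 → C4.

C4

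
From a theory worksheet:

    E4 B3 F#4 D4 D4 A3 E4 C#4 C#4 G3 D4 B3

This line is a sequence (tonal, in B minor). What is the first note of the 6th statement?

G3

The 4-note cells begin on E4, D4, C#4 — each down a 2nd from the last.
Continuing: B3 → A3 → G3. Statement 6 starts on G3.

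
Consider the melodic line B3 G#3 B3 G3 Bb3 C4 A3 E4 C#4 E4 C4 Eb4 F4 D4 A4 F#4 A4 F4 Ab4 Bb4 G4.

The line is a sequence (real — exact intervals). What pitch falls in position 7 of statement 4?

C5

Grouping in 7s, the 7th note of each cell is A3, D4, G4.
From G4, up a 4th gives C5.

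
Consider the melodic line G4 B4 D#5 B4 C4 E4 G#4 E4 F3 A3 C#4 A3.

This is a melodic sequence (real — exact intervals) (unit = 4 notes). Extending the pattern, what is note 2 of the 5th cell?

G2

The unit is 4 notes. Position-2 pitches of the 3 shown cells: B4, E4, A3.
Extending down a 5th: D3 → G2.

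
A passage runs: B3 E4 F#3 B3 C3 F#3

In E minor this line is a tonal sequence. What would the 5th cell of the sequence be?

The 2-note cells begin on B3, F#3, C3 — each down a 4th from the last.
Carrying on: G2 → D2.
So cell 5 is D2 G2.

D2 G2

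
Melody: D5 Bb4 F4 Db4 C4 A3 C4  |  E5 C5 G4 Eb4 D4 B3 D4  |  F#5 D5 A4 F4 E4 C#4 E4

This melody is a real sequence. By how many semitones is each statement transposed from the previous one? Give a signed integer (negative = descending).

With a 7-note motive the entries are D5, E5, F#5, each up a 2nd from the previous.
Counting half-steps from D5 to E5: 2.

2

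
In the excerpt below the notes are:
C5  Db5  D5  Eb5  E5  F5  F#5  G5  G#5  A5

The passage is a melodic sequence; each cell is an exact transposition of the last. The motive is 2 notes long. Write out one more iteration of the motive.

A#5 B5

Taking 2-note groups, the heads are C5, D5, E5, F#5, G#5: the pattern moves up a 2nd.
Statement 6 starts on A#5 and keeps the same exact contour: A#5 B5.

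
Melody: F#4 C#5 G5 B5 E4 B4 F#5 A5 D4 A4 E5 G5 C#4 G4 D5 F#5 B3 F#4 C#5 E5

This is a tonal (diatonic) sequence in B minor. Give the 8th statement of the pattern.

Unit = 4 notes; the statements start on F#4, E4, D4, C#4, B3, moving down a 2nd each time.
Carrying on: A3 → G3 → F#3.
Statement 8 starts on F#3 and keeps the same diatonic contour: F#3 C#4 G4 B4.

F#3 C#4 G4 B4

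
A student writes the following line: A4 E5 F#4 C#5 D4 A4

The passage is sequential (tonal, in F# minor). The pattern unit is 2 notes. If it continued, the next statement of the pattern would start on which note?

Taking 2-note groups, the heads are A4, F#4, D4: the pattern moves down a 3rd.
One more step down a 3rd gives B3.

B3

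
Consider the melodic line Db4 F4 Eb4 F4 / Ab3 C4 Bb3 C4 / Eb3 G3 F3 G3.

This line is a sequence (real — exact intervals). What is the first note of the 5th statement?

With a 4-note motive the entries are Db4, Ab3, Eb3, each down a 4th from the previous.
Extending the heads down a 4th: Bb2 → F2.

F2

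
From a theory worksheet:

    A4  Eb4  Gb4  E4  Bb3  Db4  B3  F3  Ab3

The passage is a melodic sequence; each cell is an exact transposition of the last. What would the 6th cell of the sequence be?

Taking 3-note groups, the heads are A4, E4, B3: the pattern moves down a 4th.
Extending down a 4th: F#3 → C#3 → G#2.
Statement 6 starts on G#2 and keeps the same exact contour: G#2 D2 F2.

G#2 D2 F2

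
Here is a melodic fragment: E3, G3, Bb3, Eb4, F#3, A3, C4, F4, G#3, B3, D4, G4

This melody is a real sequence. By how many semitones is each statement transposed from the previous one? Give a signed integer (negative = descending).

Taking 4-note groups, the heads are E3, F#3, G#3: the pattern moves up a 2nd.
E3→F#3 is 54 − 52 = 2 semitones.

2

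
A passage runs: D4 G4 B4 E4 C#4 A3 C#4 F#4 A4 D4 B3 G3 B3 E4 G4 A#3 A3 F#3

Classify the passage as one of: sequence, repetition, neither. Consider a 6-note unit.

neither

Note 4 of cell 3 is A#3; if this were a sequence it would be C#4. No unit length gives a consistent transposition pattern.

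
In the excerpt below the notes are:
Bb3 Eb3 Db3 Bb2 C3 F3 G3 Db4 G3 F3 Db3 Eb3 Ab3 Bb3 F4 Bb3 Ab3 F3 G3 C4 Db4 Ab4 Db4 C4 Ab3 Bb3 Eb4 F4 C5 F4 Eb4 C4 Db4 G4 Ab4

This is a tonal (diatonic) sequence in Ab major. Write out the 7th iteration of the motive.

G5 C5 Bb4 G4 Ab4 Db5 Eb5

Unit = 7 notes; the statements start on Bb3, Db4, F4, Ab4, C5, moving up a 3rd each time.
Continuing the starts: Eb5 → G5.
So cell 7 is G5 C5 Bb4 G4 Ab4 Db5 Eb5.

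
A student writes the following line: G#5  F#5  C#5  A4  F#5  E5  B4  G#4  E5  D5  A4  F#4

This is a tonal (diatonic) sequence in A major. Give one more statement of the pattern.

The 4-note cells begin on G#5, F#5, E5 — each down a 2nd from the last.
Statement 4 starts on D5 and keeps the same diatonic contour: D5 C#5 G#4 E4.

D5 C#5 G#4 E4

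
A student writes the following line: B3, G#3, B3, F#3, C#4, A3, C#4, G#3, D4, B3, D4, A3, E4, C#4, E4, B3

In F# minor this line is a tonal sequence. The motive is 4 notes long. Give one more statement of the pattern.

F#4 D4 F#4 C#4

Unit = 4 notes; the statements start on B3, C#4, D4, E4, moving up a 2nd each time.
From F#4 the diatonic shape gives F#4 D4 F#4 C#4.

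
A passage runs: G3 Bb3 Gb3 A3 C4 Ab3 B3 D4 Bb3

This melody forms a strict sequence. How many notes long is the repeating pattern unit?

3

Try groups of 3 (3 cells in 9 notes):
G3 Bb3 Gb3 | A3 C4 Ab3 | B3 D4 Bb3
Every group is a transposition up a 2nd of the one before; no shorter unit works.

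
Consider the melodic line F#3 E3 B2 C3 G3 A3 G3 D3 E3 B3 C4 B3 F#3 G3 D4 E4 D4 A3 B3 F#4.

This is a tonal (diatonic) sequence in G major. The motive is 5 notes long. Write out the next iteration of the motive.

The 5-note cells begin on F#3, A3, C4, E4 — each up a 3rd from the last.
So cell 5 is G4 F#4 C4 D4 A4.

G4 F#4 C4 D4 A4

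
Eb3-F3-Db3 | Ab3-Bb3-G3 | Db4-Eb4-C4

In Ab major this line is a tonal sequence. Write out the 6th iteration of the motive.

Taking 3-note groups, the heads are Eb3, Ab3, Db4: the pattern moves up a 4th.
Continuing the starts: G4 → C5 → F5.
Statement 6 starts on F5 and keeps the same diatonic contour: F5 G5 Eb5.

F5 G5 Eb5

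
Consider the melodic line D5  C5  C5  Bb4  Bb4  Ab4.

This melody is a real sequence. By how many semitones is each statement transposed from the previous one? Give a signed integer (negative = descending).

With a 2-note motive the entries are D5, C5, Bb4, each down a 2nd from the previous.
D5 to C5 spans -2 semitones.

-2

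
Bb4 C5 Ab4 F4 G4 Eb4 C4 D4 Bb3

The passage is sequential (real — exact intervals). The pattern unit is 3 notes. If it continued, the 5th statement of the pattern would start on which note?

D3

With a 3-note motive the entries are Bb4, F4, C4, each down a 4th from the previous.
Continuing: G3 → D3. Statement 5 starts on D3.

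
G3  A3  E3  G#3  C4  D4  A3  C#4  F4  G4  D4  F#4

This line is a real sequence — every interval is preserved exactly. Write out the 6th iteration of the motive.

Ab5 Bb5 F5 A5

Unit = 4 notes; the statements start on G3, C4, F4, moving up a 4th each time.
Carrying on: Bb4 → Eb5 → Ab5.
So cell 6 is Ab5 Bb5 F5 A5.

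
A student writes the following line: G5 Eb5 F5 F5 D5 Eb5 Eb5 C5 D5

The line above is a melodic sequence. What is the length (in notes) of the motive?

3

There are 9 notes; a 3-note unit gives 3 cells:
G5 Eb5 F5 | F5 D5 Eb5 | Eb5 C5 D5
Each cell is the previous one down a 2nd — so the unit is 3 notes.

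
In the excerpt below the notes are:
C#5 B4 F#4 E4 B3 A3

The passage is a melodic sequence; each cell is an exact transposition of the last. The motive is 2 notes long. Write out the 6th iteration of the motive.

D2 C2

Taking 2-note groups, the heads are C#5, F#4, B3: the pattern moves down a 5th.
Extending down a 5th: E3 → A2 → D2.
From D2 the exact shape gives D2 C2.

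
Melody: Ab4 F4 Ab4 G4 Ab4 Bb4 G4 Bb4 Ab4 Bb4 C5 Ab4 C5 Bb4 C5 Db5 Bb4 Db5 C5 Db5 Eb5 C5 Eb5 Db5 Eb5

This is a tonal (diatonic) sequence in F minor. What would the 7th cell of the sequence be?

Taking 5-note groups, the heads are Ab4, Bb4, C5, Db5, Eb5: the pattern moves up a 2nd.
Extending up a 2nd: F5 → G5.
From G5 the diatonic shape gives G5 Eb5 G5 F5 G5.

G5 Eb5 G5 F5 G5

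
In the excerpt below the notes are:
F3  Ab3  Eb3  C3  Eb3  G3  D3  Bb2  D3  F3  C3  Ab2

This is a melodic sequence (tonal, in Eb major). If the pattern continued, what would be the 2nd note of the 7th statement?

The unit is 4 notes. Position-2 pitches of the 3 shown cells: Ab3, G3, F3.
Extending down a 2nd: Eb3 → D3 → C3 → Bb2.

Bb2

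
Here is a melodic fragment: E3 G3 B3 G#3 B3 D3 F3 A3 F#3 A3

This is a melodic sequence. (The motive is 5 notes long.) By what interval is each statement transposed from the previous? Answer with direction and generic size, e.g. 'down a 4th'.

Unit = 5 notes; the statements start on E3, D3, moving down a 2nd each time.
E3 to D3 is down a 2nd.

down a 2nd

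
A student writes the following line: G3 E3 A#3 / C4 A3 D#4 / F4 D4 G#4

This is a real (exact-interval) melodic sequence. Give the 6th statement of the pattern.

Unit = 3 notes; the statements start on G3, C4, F4, moving up a 4th each time.
Carrying on: Bb4 → Eb5 → Ab5.
Statement 6 starts on Ab5 and keeps the same exact contour: Ab5 F5 B5.

Ab5 F5 B5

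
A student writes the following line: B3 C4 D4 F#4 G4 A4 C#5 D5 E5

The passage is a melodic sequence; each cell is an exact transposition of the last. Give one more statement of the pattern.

With a 3-note motive the entries are B3, F#4, C#5, each up a 5th from the previous.
Statement 4 starts on G#5 and keeps the same exact contour: G#5 A5 B5.

G#5 A5 B5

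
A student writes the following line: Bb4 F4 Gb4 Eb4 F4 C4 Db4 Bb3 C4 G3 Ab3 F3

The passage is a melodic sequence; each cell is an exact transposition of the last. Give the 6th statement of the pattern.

The 4-note cells begin on Bb4, F4, C4 — each down a 4th from the last.
Continuing the starts: G3 → D3 → A2.
So cell 6 is A2 E2 F2 D2.

A2 E2 F2 D2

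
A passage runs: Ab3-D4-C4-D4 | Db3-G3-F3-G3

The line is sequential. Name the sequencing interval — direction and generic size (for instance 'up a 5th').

down a 5th

Taking 4-note groups, the heads are Ab3, Db3: the pattern moves down a 5th.
From Ab3 to Db3: down a 5th.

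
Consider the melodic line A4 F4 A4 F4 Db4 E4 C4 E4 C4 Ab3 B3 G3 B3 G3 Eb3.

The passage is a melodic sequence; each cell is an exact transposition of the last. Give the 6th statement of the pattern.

Taking 5-note groups, the heads are A4, E4, B3: the pattern moves down a 4th.
Carrying on: F#3 → C#3 → G#2.
So cell 6 is G#2 E2 G#2 E2 C2.

G#2 E2 G#2 E2 C2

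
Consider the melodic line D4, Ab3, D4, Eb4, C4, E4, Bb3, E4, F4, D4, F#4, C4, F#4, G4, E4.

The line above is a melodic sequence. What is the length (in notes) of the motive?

There are 15 notes; a 5-note unit gives 3 cells:
D4 Ab3 D4 Eb4 C4 | E4 Bb3 E4 F4 D4 | F#4 C4 F#4 G4 E4
Every group is a transposition up a 2nd of the one before; no shorter unit works.

5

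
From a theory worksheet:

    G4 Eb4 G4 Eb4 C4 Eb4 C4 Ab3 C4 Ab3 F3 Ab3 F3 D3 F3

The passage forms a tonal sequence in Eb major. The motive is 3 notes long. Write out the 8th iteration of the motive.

Taking 3-note groups, the heads are G4, Eb4, C4, Ab3, F3: the pattern moves down a 3rd.
Carrying on: D3 → Bb2 → G2.
From G2 the diatonic shape gives G2 Eb2 G2.

G2 Eb2 G2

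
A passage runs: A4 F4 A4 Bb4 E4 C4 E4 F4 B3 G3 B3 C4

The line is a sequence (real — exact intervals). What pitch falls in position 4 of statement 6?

The unit is 4 notes. Position-4 pitches of the 3 shown cells: Bb4, F4, C4.
Carrying that down a 4th forward: G3 → D3 → A2.

A2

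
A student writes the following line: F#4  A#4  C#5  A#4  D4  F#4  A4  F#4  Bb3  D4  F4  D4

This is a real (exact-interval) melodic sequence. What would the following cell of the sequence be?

Gb3 Bb3 Db4 Bb3

Unit = 4 notes; the statements start on F#4, D4, Bb3, moving down a 3rd each time.
Statement 4 starts on Gb3 and keeps the same exact contour: Gb3 Bb3 Db4 Bb3.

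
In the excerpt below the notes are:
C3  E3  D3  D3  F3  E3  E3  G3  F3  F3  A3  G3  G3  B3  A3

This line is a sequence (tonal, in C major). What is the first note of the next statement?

A3

Taking 3-note groups, the heads are C3, D3, E3, F3, G3: the pattern moves up a 2nd.
The next head, up a 2nd from G3, is A3.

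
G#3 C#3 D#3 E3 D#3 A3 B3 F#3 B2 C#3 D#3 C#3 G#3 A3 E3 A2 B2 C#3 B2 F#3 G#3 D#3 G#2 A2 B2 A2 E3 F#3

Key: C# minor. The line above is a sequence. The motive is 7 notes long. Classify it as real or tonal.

Every note is diatonic to C# minor.
Cell 1 has +1 semitones from note 3 to 4, but cell 2 has +2 — the interval quality changes while the contour stays the same, which is the hallmark of a tonal sequence.

tonal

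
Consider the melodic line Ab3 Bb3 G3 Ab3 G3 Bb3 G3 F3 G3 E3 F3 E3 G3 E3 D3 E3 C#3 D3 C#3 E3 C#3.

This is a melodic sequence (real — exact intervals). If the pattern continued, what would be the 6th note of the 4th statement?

C#3

Grouping in 7s, the 6th note of each cell is Bb3, G3, E3.
From E3, down a 3rd gives C#3.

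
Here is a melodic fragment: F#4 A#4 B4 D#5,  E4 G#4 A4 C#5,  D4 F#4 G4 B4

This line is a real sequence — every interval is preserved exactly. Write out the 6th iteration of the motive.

Unit = 4 notes; the statements start on F#4, E4, D4, moving down a 2nd each time.
Continuing the starts: C4 → Bb3 → Ab3.
From Ab3 the exact shape gives Ab3 C4 Db4 F4.

Ab3 C4 Db4 F4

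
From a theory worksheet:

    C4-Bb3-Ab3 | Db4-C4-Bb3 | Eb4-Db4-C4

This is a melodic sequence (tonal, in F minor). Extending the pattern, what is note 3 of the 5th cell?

Eb4

Grouping in 3s, the 3rd note of each cell is Ab3, Bb3, C4.
Extending up a 2nd: Db4 → Eb4.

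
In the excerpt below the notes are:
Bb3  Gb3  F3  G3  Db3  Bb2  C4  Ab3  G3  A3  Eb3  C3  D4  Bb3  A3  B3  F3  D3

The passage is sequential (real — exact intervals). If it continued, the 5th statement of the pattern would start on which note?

F#4

Taking 6-note groups, the heads are Bb3, C4, D4: the pattern moves up a 2nd.
Continuing: E4 → F#4. Statement 5 starts on F#4.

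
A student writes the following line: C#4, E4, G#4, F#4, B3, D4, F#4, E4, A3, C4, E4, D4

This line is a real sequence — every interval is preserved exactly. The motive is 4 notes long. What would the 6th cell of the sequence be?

Taking 4-note groups, the heads are C#4, B3, A3: the pattern moves down a 2nd.
Continuing the starts: G3 → F3 → Eb3.
So cell 6 is Eb3 Gb3 Bb3 Ab3.

Eb3 Gb3 Bb3 Ab3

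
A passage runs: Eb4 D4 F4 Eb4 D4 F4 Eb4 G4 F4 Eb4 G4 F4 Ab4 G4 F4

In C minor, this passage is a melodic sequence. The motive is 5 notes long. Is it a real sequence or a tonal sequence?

Every note is diatonic to C minor.
Cell 1 has -1 semitones from note 1 to 2, but cell 2 has -2 — the interval quality changes while the contour stays the same, which is the hallmark of a tonal sequence.

tonal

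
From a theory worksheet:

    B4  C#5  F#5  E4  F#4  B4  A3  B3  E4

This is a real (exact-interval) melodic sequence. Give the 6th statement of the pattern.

C2 D2 G2

With a 3-note motive the entries are B4, E4, A3, each down a 5th from the previous.
Continuing the starts: D3 → G2 → C2.
So cell 6 is C2 D2 G2.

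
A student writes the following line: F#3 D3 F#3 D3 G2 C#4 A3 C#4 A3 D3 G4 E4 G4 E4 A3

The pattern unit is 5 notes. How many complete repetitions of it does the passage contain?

3

15 notes in groups of 5 gives 15/5 = 3 statements.
Starts: F#3, C#4, G4 — each up a 5th.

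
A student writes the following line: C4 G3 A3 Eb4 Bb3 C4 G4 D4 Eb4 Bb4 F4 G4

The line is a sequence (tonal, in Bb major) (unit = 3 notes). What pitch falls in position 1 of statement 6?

F5

With 3-note cells, note 1 of each statement runs C4, Eb4, G4, Bb4.
Each moves up a 3rd. Continuing: D5 → F5.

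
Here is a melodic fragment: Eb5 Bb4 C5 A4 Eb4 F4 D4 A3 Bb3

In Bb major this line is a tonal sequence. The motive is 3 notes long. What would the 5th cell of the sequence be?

Taking 3-note groups, the heads are Eb5, A4, D4: the pattern moves down a 5th.
Extending down a 5th: G3 → C3.
From C3 the diatonic shape gives C3 G2 A2.

C3 G2 A2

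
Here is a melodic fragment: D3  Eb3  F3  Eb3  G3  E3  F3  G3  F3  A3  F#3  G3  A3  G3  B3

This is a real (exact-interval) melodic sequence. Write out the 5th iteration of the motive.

A#3 B3 C#4 B3 D#4

The 5-note cells begin on D3, E3, F#3 — each up a 2nd from the last.
Continuing the starts: G#3 → A#3.
So cell 5 is A#3 B3 C#4 B3 D#4.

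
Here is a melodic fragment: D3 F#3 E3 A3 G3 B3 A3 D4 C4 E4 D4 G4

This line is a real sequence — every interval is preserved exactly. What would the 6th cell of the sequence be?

The 4-note cells begin on D3, G3, C4 — each up a 4th from the last.
Carrying on: F4 → Bb4 → Eb5.
Statement 6 starts on Eb5 and keeps the same exact contour: Eb5 G5 F5 Bb5.

Eb5 G5 F5 Bb5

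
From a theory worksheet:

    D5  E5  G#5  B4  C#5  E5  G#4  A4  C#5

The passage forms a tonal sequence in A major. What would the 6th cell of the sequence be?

The 3-note cells begin on D5, B4, G#4 — each down a 3rd from the last.
Carrying on: E4 → C#4 → A3.
So cell 6 is A3 B3 D4.

A3 B3 D4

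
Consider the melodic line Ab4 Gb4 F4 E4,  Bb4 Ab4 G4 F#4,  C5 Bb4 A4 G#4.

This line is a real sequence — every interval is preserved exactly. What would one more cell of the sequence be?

With a 4-note motive the entries are Ab4, Bb4, C5, each up a 2nd from the previous.
So cell 4 is D5 C5 B4 A#4.

D5 C5 B4 A#4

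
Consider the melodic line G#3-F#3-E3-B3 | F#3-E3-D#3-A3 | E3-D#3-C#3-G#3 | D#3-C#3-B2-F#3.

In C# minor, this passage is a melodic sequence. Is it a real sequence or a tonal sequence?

tonal

Every note is diatonic to C# minor.
Cell 1 has -2 semitones from note 2 to 3, but cell 2 has -1 — the interval quality changes while the contour stays the same, which is the hallmark of a tonal sequence.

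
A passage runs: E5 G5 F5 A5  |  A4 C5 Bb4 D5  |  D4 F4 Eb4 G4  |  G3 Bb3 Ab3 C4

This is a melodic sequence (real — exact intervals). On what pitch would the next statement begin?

Taking 4-note groups, the heads are E5, A4, D4, G3: the pattern moves down a 5th.
One more step down a 5th gives C3.

C3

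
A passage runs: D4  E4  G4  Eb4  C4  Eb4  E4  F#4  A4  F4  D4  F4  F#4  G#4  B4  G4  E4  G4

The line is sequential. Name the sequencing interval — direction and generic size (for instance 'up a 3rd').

up a 2nd

The 6-note cells begin on D4, E4, F#4 — each up a 2nd from the last.
From D4 to E4: up a 2nd.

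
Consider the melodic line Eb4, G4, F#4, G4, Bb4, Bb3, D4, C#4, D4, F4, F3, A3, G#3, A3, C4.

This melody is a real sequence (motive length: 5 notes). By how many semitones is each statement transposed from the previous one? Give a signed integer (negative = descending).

With a 5-note motive the entries are Eb4, Bb3, F3, each down a 4th from the previous.
Eb4 to Bb3 spans -5 semitones.

-5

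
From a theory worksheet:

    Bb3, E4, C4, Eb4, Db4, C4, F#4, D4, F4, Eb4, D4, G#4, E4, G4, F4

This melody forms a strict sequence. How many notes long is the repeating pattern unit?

5

Try groups of 5 (3 cells in 15 notes):
Bb3 E4 C4 Eb4 Db4 | C4 F#4 D4 F4 Eb4 | D4 G#4 E4 G4 F4
Each cell is the previous one up a 2nd — so the unit is 5 notes.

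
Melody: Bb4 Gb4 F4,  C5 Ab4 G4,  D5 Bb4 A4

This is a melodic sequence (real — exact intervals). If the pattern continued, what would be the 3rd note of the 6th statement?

With 3-note cells, note 3 of each statement runs F4, G4, A4.
Extending up a 2nd: B4 → C#5 → D#5.

D#5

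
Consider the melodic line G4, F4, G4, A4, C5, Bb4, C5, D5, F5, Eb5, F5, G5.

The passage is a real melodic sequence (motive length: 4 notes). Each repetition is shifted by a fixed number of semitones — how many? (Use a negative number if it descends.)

Taking 4-note groups, the heads are G4, C5, F5: the pattern moves up a 4th.
G4→C5 is 72 − 67 = 5 semitones.

5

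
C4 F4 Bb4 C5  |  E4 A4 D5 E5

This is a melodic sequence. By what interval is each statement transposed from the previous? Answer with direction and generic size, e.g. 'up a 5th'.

Taking 4-note groups, the heads are C4, E4: the pattern moves up a 3rd.
C4 to E4 is up a 3rd.

up a 3rd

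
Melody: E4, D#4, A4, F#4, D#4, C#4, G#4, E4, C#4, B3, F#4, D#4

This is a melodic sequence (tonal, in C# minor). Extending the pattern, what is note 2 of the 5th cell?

With 4-note cells, note 2 of each statement runs D#4, C#4, B3.
Extending down a 2nd: A3 → G#3.

G#3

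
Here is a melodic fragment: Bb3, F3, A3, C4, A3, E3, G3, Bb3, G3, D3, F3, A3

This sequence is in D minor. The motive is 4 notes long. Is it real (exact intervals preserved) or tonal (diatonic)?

Every note is diatonic to D minor.
Cell 1 has +4 semitones from note 2 to 3, but cell 2 has +3 — the interval quality changes while the contour stays the same, which is the hallmark of a tonal sequence.

tonal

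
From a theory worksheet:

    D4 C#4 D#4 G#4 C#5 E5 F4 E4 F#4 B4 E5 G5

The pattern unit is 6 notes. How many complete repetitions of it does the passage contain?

12 notes in groups of 6 gives 12/6 = 2 statements.
Starts: D4, F4 — each up a 3rd.

2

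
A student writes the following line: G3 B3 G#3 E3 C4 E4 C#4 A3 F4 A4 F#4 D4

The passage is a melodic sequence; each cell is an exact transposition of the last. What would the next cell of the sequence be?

Bb4 D5 B4 G4

Unit = 4 notes; the statements start on G3, C4, F4, moving up a 4th each time.
So cell 4 is Bb4 D5 B4 G4.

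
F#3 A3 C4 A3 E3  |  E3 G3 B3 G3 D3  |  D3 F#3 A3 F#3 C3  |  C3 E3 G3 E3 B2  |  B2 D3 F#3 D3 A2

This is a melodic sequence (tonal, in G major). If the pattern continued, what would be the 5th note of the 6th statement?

Grouping in 5s, the 5th note of each cell is E3, D3, C3, B2, A2.
One more down a 2nd gives G2.

G2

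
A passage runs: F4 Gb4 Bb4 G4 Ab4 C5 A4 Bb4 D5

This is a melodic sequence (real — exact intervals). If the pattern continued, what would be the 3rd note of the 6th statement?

G#5

The unit is 3 notes. Position-3 pitches of the 3 shown cells: Bb4, C5, D5.
Carrying that up a 2nd forward: E5 → F#5 → G#5.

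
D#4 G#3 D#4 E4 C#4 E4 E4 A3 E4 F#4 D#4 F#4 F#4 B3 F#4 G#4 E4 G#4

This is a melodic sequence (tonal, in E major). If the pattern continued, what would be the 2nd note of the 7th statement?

F#4

The unit is 6 notes. Position-2 pitches of the 3 shown cells: G#3, A3, B3.
Extending up a 2nd: C#4 → D#4 → E4 → F#4.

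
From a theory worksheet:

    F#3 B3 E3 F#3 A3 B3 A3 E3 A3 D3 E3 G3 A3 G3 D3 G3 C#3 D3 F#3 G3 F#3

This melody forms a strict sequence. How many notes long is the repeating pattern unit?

21 notes total. Splitting into 3 groups of 7:
F#3 B3 E3 F#3 A3 B3 A3 | E3 A3 D3 E3 G3 A3 G3 | D3 G3 C#3 D3 F#3 G3 F#3
Every group is a transposition down a 2nd of the one before; no shorter unit works.

7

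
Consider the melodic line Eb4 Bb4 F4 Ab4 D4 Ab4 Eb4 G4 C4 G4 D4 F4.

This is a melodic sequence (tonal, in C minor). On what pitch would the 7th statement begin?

F3

Unit = 4 notes; the statements start on Eb4, D4, C4, moving down a 2nd each time.
Extending the heads down a 2nd: Bb3 → Ab3 → G3 → F3.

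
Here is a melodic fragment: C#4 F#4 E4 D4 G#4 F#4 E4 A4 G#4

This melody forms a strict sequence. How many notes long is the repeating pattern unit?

3

There are 9 notes; a 3-note unit gives 3 cells:
C#4 F#4 E4 | D4 G#4 F#4 | E4 A4 G#4
Every group is a transposition up a 2nd of the one before; no shorter unit works.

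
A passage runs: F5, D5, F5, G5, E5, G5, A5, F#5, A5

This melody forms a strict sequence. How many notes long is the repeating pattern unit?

9 notes total. Splitting into 3 groups of 3:
F5 D5 F5 | G5 E5 G5 | A5 F#5 A5
That's a consistent up a 2nd shift per cell, and no other grouping gives one.

3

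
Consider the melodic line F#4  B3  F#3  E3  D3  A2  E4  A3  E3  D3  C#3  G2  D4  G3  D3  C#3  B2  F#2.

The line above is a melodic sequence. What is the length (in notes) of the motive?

6

18 notes total. Splitting into 3 groups of 6:
F#4 B3 F#3 E3 D3 A2 | E4 A3 E3 D3 C#3 G2 | D4 G3 D3 C#3 B2 F#2
Every group is a transposition down a 2nd of the one before; no shorter unit works.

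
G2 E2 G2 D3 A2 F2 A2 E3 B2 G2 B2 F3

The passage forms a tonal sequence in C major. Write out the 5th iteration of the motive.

D3 B2 D3 A3

Unit = 4 notes; the statements start on G2, A2, B2, moving up a 2nd each time.
Carrying on: C3 → D3.
Statement 5 starts on D3 and keeps the same diatonic contour: D3 B2 D3 A3.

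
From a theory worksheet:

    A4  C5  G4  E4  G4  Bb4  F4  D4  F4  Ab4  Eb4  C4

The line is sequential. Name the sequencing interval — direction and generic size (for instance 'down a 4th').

down a 2nd

With a 4-note motive the entries are A4, G4, F4, each down a 2nd from the previous.
From A4 to G4: down a 2nd.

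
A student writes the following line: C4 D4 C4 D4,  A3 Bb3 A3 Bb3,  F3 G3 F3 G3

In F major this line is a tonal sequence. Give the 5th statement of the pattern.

With a 4-note motive the entries are C4, A3, F3, each down a 3rd from the previous.
Extending down a 3rd: D3 → Bb2.
Statement 5 starts on Bb2 and keeps the same diatonic contour: Bb2 C3 Bb2 C3.

Bb2 C3 Bb2 C3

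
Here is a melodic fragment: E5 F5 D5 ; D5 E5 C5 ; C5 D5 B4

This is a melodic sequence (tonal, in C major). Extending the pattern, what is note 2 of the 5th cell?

B4

The unit is 3 notes. Position-2 pitches of the 3 shown cells: F5, E5, D5.
Each moves down a 2nd. Continuing: C5 → B4.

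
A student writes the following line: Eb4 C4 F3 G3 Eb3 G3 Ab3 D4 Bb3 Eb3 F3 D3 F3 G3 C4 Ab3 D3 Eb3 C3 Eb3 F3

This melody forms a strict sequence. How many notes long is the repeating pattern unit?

7

21 notes total. Splitting into 3 groups of 7:
Eb4 C4 F3 G3 Eb3 G3 Ab3 | D4 Bb3 Eb3 F3 D3 F3 G3 | C4 Ab3 D3 Eb3 C3 Eb3 F3
That's a consistent down a 2nd shift per cell, and no other grouping gives one.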